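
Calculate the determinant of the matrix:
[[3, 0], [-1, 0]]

For a 2×2 matrix [[a, b], [c, d]], det = ad - bc
det = (3)(0) - (0)(-1) = 0 - 0 = 0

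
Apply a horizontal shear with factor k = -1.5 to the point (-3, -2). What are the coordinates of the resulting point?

Shear matrix for horizontal shear with factor k = -1.5:
[[1, -1.50], [0, 1]]
Result: (-3, -2) → (0, -2)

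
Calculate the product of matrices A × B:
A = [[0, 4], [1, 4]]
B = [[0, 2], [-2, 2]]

Matrix multiplication:
C[0][0] = 0×0 + 4×-2 = -8
C[0][1] = 0×2 + 4×2 = 8
C[1][0] = 1×0 + 4×-2 = -8
C[1][1] = 1×2 + 4×2 = 10
Result: [[-8, 8], [-8, 10]]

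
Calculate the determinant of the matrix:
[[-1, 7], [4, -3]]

For a 2×2 matrix [[a, b], [c, d]], det = ad - bc
det = (-1)(-3) - (7)(4) = 3 - 28 = -25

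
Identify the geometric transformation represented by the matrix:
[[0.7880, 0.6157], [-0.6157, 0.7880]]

This matrix represents: rotation by 322° counterclockwise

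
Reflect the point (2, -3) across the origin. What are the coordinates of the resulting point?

Reflection across origin: (2, -3) → (-2, 3)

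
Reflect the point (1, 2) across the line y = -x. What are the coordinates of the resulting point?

Reflection across line y = -x: (1, 2) → (-2, -1)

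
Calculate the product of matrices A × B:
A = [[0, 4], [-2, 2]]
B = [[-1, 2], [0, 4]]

Matrix multiplication:
C[0][0] = 0×-1 + 4×0 = 0
C[0][1] = 0×2 + 4×4 = 16
C[1][0] = -2×-1 + 2×0 = 2
C[1][1] = -2×2 + 2×4 = 4
Result: [[0, 16], [2, 4]]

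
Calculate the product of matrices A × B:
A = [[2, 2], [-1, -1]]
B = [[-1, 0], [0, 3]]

Matrix multiplication:
C[0][0] = 2×-1 + 2×0 = -2
C[0][1] = 2×0 + 2×3 = 6
C[1][0] = -1×-1 + -1×0 = 1
C[1][1] = -1×0 + -1×3 = -3
Result: [[-2, 6], [1, -3]]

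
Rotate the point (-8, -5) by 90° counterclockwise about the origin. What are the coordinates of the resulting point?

Rotation matrix for 90°: [[cos 90°, -sin 90°], [sin 90°, cos 90°]] = [[0, -1], [1, 0]]
[[0, -1], [1, 0]] × [-8, -5]ᵀ = [5, -8]ᵀ
Result: (5, -8)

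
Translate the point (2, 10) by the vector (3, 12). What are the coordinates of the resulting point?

Translation by (3, 12) (homogeneous matrix [[1, 0, 3], [0, 1, 12], [0, 0, 1]]):
x' = 2 + 3 = 5
y' = 10 + 12 = 22
Result: (5, 22)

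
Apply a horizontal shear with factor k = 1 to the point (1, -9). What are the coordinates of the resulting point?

Shear matrix for horizontal shear with factor k = 1:
[[1, 1], [0, 1]]
Result: (1, -9) → (-8, -9)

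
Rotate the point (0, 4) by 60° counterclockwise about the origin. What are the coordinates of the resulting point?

Rotation matrix for 60°: [[cos 60°, -sin 60°], [sin 60°, cos 60°]] ≈ [[0.500000, -0.866025], [0.866025, 0.500000]]
[[0.500000, -0.866025], [0.866025, 0.500000]] × [0, 4]ᵀ ≈ [-3.4641, 2]ᵀ
Result: (-3.4641, 2)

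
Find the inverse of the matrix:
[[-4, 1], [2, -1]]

For [[a,b],[c,d]], inverse = (1/det)·[[d,-b],[-c,a]]
det = (-4)(-1) - (1)(2) = 4 - 2 = 2
Inverse = (1/2)·[[-1, -1], [-2, -4]]
= [[-1/2, -1/2], [-1, -2]]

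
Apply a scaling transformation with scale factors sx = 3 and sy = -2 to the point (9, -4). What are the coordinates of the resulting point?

Scaling matrix:
[[3, 0], [0, -2]]
Result: (9 × 3, -4 × -2) = (27, 8)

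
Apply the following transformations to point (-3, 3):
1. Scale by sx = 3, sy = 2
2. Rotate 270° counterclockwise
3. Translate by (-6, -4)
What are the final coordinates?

Step 1: Scale → (-9, 6)
Step 2: Rotate 270° → (6, 9)
Step 3: Translate → (0, 5)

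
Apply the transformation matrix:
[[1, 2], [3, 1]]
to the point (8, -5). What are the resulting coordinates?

Matrix multiplication:
[[1, 2], [3, 1]] × [8, -5]ᵀ
= [(1)(8) + (2)(-5), (3)(8) + (1)(-5)]ᵀ
= [-2, 19]ᵀ
Result: (-2, 19)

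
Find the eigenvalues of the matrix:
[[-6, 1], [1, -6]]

Characteristic equation: det(A - λI) = 0
λ² - (trace)λ + (det) = 0
trace = -6 + -6 = -12, det = (-6)(-6) - (1)(1) = 35
λ² - (-12)λ + (35) = 0
λ = (-12 ± √((-12)² - 4·(35))) / 2 = (-12 ± √4) / 2
Solving: λ = -7, -5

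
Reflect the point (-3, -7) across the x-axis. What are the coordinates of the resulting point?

Reflection across x-axis: (-3, -7) → (-3, 7)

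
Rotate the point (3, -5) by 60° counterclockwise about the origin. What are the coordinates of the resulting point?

Rotation matrix for 60°: [[cos 60°, -sin 60°], [sin 60°, cos 60°]] ≈ [[0.500000, -0.866025], [0.866025, 0.500000]]
[[0.500000, -0.866025], [0.866025, 0.500000]] × [3, -5]ᵀ ≈ [5.8301, 0.0981]ᵀ
Result: (5.8301, 0.0981)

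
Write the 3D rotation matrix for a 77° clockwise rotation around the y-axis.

Rotation matrix for clockwise 77° around y-axis:
A clockwise rotation by 77° is a counterclockwise rotation by -77°.
cos(-77°) = 0.2250, sin(-77°) = -0.9744
Result: [[0.2250, 0, -0.9744], [0, 1, 0], [0.9744, 0, 0.2250]]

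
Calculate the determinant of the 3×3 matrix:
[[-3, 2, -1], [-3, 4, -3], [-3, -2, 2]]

Expansion along first row:
det = -3·det([[4,-3],[-2,2]]) - 2·det([[-3,-3],[-3,2]]) + -1·det([[-3,4],[-3,-2]])
    = -3·(4·2 - -3·-2) - 2·(-3·2 - -3·-3) + -1·(-3·-2 - 4·-3)
    = -3·2 - 2·-15 + -1·18
    = -6 + 30 + -18 = 6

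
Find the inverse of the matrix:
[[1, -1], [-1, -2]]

For [[a,b],[c,d]], inverse = (1/det)·[[d,-b],[-c,a]]
det = (1)(-2) - (-1)(-1) = -2 - 1 = -3
Inverse = (1/-3)·[[-2, 1], [1, 1]]
= [[2/3, -1/3], [-1/3, -1/3]]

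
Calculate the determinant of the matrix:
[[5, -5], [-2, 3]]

For a 2×2 matrix [[a, b], [c, d]], det = ad - bc
det = (5)(3) - (-5)(-2) = 15 - 10 = 5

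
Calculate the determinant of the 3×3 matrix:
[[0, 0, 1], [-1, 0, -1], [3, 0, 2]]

Expansion along first row:
det = 0·det([[0,-1],[0,2]]) - 0·det([[-1,-1],[3,2]]) + 1·det([[-1,0],[3,0]])
    = 0·(0·2 - -1·0) - 0·(-1·2 - -1·3) + 1·(-1·0 - 0·3)
    = 0·0 - 0·1 + 1·0
    = 0 + 0 + 0 = 0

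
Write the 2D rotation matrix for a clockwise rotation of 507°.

Rotation matrix formula: [[cos θ, -sin θ], [sin θ, cos θ]]
A clockwise rotation by 507° is equivalent to a counterclockwise rotation by -507°.
For θ = -507°:
cos(-507°) = -0.8387
sin(-507°) = -0.5446
Result: [[-0.8387, 0.5446], [-0.5446, -0.8387]]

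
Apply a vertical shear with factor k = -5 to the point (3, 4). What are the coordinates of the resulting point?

Shear matrix for vertical shear with factor k = -5:
[[1, 0], [-5, 1]]
Result: (3, 4) → (3, -11)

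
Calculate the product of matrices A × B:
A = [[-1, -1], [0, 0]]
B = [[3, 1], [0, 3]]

Matrix multiplication:
C[0][0] = -1×3 + -1×0 = -3
C[0][1] = -1×1 + -1×3 = -4
C[1][0] = 0×3 + 0×0 = 0
C[1][1] = 0×1 + 0×3 = 0
Result: [[-3, -4], [0, 0]]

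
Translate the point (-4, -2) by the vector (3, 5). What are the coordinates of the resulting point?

Translation by (3, 5) (homogeneous matrix [[1, 0, 3], [0, 1, 5], [0, 0, 1]]):
x' = -4 + 3 = -1
y' = -2 + 5 = 3
Result: (-1, 3)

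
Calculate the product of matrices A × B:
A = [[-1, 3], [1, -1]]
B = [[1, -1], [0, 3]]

Matrix multiplication:
C[0][0] = -1×1 + 3×0 = -1
C[0][1] = -1×-1 + 3×3 = 10
C[1][0] = 1×1 + -1×0 = 1
C[1][1] = 1×-1 + -1×3 = -4
Result: [[-1, 10], [1, -4]]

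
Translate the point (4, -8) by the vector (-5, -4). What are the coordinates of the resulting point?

Translation by (-5, -4) (homogeneous matrix [[1, 0, -5], [0, 1, -4], [0, 0, 1]]):
x' = 4 + -5 = -1
y' = -8 + -4 = -12
Result: (-1, -12)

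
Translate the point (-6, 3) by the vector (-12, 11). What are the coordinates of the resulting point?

Translation by (-12, 11) (homogeneous matrix [[1, 0, -12], [0, 1, 11], [0, 0, 1]]):
x' = -6 + -12 = -18
y' = 3 + 11 = 14
Result: (-18, 14)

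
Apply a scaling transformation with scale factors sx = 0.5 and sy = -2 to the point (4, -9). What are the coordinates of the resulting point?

Scaling matrix:
[[0.50, 0], [0, -2]]
Result: (4 × 0.5, -9 × -2) = (2, 18)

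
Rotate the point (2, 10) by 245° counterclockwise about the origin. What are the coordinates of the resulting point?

Rotation matrix for 245°: [[cos 245°, -sin 245°], [sin 245°, cos 245°]] ≈ [[-0.422618, 0.906308], [-0.906308, -0.422618]]
[[-0.422618, 0.906308], [-0.906308, -0.422618]] × [2, 10]ᵀ ≈ [8.2178, -6.0388]ᵀ
Result: (8.2178, -6.0388)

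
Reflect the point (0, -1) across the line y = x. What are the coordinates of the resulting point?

Reflection across line y = x: (0, -1) → (-1, 0)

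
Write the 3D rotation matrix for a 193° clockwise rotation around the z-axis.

Rotation matrix for clockwise 193° around z-axis:
A clockwise rotation by 193° is a counterclockwise rotation by -193°.
cos(-193°) = -0.9744, sin(-193°) = 0.2250
Result: [[-0.9744, -0.2250, 0], [0.2250, -0.9744, 0], [0, 0, 1]]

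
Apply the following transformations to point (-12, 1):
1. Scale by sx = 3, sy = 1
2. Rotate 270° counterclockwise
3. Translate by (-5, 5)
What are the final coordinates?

Step 1: Scale → (-36, 1)
Step 2: Rotate 270° → (1, 36)
Step 3: Translate → (-4, 41)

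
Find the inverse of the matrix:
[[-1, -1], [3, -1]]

For [[a,b],[c,d]], inverse = (1/det)·[[d,-b],[-c,a]]
det = (-1)(-1) - (-1)(3) = 1 - -3 = 4
Inverse = (1/4)·[[-1, 1], [-3, -1]]
= [[-1/4, 1/4], [-3/4, -1/4]]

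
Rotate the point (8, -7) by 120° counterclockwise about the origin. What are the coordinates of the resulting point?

Rotation matrix for 120°: [[cos 120°, -sin 120°], [sin 120°, cos 120°]] ≈ [[-0.500000, -0.866025], [0.866025, -0.500000]]
[[-0.500000, -0.866025], [0.866025, -0.500000]] × [8, -7]ᵀ ≈ [2.0622, 10.4282]ᵀ
Result: (2.0622, 10.4282)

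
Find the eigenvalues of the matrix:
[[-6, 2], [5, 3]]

Characteristic equation: det(A - λI) = 0
λ² - (trace)λ + (det) = 0
trace = -6 + 3 = -3, det = (-6)(3) - (2)(5) = -28
λ² - (-3)λ + (-28) = 0
λ = (-3 ± √((-3)² - 4·(-28))) / 2 = (-3 ± √121) / 2
Solving: λ = -7, 4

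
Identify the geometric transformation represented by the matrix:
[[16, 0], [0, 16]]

This matrix represents: uniform scaling by factor 16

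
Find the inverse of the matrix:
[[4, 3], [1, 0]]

For [[a,b],[c,d]], inverse = (1/det)·[[d,-b],[-c,a]]
det = (4)(0) - (3)(1) = 0 - 3 = -3
Inverse = (1/-3)·[[0, -3], [-1, 4]]
= [[0, 1], [1/3, -4/3]]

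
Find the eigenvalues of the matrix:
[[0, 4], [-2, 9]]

Characteristic equation: det(A - λI) = 0
λ² - (trace)λ + (det) = 0
trace = 0 + 9 = 9, det = (0)(9) - (4)(-2) = 8
λ² - (9)λ + (8) = 0
λ = (9 ± √((9)² - 4·(8))) / 2 = (9 ± √49) / 2
Solving: λ = 1, 8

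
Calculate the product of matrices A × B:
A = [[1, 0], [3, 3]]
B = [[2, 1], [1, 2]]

Matrix multiplication:
C[0][0] = 1×2 + 0×1 = 2
C[0][1] = 1×1 + 0×2 = 1
C[1][0] = 3×2 + 3×1 = 9
C[1][1] = 3×1 + 3×2 = 9
Result: [[2, 1], [9, 9]]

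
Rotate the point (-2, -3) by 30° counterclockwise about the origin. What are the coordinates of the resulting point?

Rotation matrix for 30°: [[cos 30°, -sin 30°], [sin 30°, cos 30°]] ≈ [[0.866025, -0.500000], [0.500000, 0.866025]]
[[0.866025, -0.500000], [0.500000, 0.866025]] × [-2, -3]ᵀ ≈ [-0.2321, -3.5981]ᵀ
Result: (-0.2321, -3.5981)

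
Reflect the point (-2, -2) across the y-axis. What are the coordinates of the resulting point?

Reflection across y-axis: (-2, -2) → (2, -2)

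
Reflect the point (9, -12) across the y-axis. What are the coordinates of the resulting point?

Reflection across y-axis: (9, -12) → (-9, -12)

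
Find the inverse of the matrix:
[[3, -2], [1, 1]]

For [[a,b],[c,d]], inverse = (1/det)·[[d,-b],[-c,a]]
det = (3)(1) - (-2)(1) = 3 - -2 = 5
Inverse = (1/5)·[[1, 2], [-1, 3]]
= [[1/5, 2/5], [-1/5, 3/5]]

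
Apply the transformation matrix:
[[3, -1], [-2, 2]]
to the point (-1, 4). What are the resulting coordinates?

Matrix multiplication:
[[3, -1], [-2, 2]] × [-1, 4]ᵀ
= [(3)(-1) + (-1)(4), (-2)(-1) + (2)(4)]ᵀ
= [-7, 10]ᵀ
Result: (-7, 10)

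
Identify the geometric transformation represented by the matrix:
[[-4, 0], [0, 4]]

This matrix represents: non-uniform scaling by sx = -4, sy = 4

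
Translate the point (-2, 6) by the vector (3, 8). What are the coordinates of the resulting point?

Translation by (3, 8) (homogeneous matrix [[1, 0, 3], [0, 1, 8], [0, 0, 1]]):
x' = -2 + 3 = 1
y' = 6 + 8 = 14
Result: (1, 14)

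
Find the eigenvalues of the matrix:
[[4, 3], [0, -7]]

Characteristic equation: det(A - λI) = 0
λ² - (trace)λ + (det) = 0
trace = 4 + -7 = -3, det = (4)(-7) - (3)(0) = -28
λ² - (-3)λ + (-28) = 0
λ = (-3 ± √((-3)² - 4·(-28))) / 2 = (-3 ± √121) / 2
Solving: λ = -7, 4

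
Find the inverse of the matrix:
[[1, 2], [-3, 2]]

For [[a,b],[c,d]], inverse = (1/det)·[[d,-b],[-c,a]]
det = (1)(2) - (2)(-3) = 2 - -6 = 8
Inverse = (1/8)·[[2, -2], [3, 1]]
= [[1/4, -1/4], [3/8, 1/8]]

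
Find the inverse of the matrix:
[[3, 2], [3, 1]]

For [[a,b],[c,d]], inverse = (1/det)·[[d,-b],[-c,a]]
det = (3)(1) - (2)(3) = 3 - 6 = -3
Inverse = (1/-3)·[[1, -2], [-3, 3]]
= [[-1/3, 2/3], [1, -1]]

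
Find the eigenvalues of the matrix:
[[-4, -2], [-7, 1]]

Characteristic equation: det(A - λI) = 0
λ² - (trace)λ + (det) = 0
trace = -4 + 1 = -3, det = (-4)(1) - (-2)(-7) = -18
λ² - (-3)λ + (-18) = 0
λ = (-3 ± √((-3)² - 4·(-18))) / 2 = (-3 ± √81) / 2
Solving: λ = -6, 3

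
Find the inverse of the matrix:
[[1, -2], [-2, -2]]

For [[a,b],[c,d]], inverse = (1/det)·[[d,-b],[-c,a]]
det = (1)(-2) - (-2)(-2) = -2 - 4 = -6
Inverse = (1/-6)·[[-2, 2], [2, 1]]
= [[1/3, -1/3], [-1/3, -1/6]]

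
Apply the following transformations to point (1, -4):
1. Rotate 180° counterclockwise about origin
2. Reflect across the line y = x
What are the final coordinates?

Step 1: Rotate 180° → (-1, 4)
Step 2: Reflect across line y = x → (4, -1)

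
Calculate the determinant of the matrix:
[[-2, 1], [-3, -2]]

For a 2×2 matrix [[a, b], [c, d]], det = ad - bc
det = (-2)(-2) - (1)(-3) = 4 - -3 = 7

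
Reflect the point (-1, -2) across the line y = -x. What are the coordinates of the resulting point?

Reflection across line y = -x: (-1, -2) → (2, 1)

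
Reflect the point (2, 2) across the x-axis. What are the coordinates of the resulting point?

Reflection across x-axis: (2, 2) → (2, -2)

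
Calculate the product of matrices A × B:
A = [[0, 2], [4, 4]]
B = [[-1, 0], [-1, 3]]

Matrix multiplication:
C[0][0] = 0×-1 + 2×-1 = -2
C[0][1] = 0×0 + 2×3 = 6
C[1][0] = 4×-1 + 4×-1 = -8
C[1][1] = 4×0 + 4×3 = 12
Result: [[-2, 6], [-8, 12]]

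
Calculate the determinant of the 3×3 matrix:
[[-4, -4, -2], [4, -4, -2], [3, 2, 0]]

Expansion along first row:
det = -4·det([[-4,-2],[2,0]]) - -4·det([[4,-2],[3,0]]) + -2·det([[4,-4],[3,2]])
    = -4·(-4·0 - -2·2) - -4·(4·0 - -2·3) + -2·(4·2 - -4·3)
    = -4·4 - -4·6 + -2·20
    = -16 + 24 + -40 = -32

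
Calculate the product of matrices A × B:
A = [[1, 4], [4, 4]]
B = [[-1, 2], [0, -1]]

Matrix multiplication:
C[0][0] = 1×-1 + 4×0 = -1
C[0][1] = 1×2 + 4×-1 = -2
C[1][0] = 4×-1 + 4×0 = -4
C[1][1] = 4×2 + 4×-1 = 4
Result: [[-1, -2], [-4, 4]]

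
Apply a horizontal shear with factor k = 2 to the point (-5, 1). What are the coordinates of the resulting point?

Shear matrix for horizontal shear with factor k = 2:
[[1, 2], [0, 1]]
Result: (-5, 1) → (-3, 1)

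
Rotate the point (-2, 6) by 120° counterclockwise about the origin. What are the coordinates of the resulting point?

Rotation matrix for 120°: [[cos 120°, -sin 120°], [sin 120°, cos 120°]] ≈ [[-0.500000, -0.866025], [0.866025, -0.500000]]
[[-0.500000, -0.866025], [0.866025, -0.500000]] × [-2, 6]ᵀ ≈ [-4.1962, -4.7321]ᵀ
Result: (-4.1962, -4.7321)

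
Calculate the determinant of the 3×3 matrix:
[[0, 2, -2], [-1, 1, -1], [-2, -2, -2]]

Expansion along first row:
det = 0·det([[1,-1],[-2,-2]]) - 2·det([[-1,-1],[-2,-2]]) + -2·det([[-1,1],[-2,-2]])
    = 0·(1·-2 - -1·-2) - 2·(-1·-2 - -1·-2) + -2·(-1·-2 - 1·-2)
    = 0·-4 - 2·0 + -2·4
    = 0 + 0 + -8 = -8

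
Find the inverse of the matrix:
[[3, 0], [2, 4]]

For [[a,b],[c,d]], inverse = (1/det)·[[d,-b],[-c,a]]
det = (3)(4) - (0)(2) = 12 - 0 = 12
Inverse = (1/12)·[[4, 0], [-2, 3]]
= [[1/3, 0], [-1/6, 1/4]]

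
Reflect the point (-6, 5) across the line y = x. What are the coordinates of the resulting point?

Reflection across line y = x: (-6, 5) → (5, -6)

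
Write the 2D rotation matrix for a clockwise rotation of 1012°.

Rotation matrix formula: [[cos θ, -sin θ], [sin θ, cos θ]]
A clockwise rotation by 1012° is equivalent to a counterclockwise rotation by -1012°.
For θ = -1012°:
cos(-1012°) = 0.3746
sin(-1012°) = 0.9272
Result: [[0.3746, -0.9272], [0.9272, 0.3746]]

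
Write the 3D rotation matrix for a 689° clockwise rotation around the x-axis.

Rotation matrix for clockwise 689° around x-axis:
A clockwise rotation by 689° is a counterclockwise rotation by -689°.
cos(-689°) = 0.8572, sin(-689°) = 0.5150
Result: [[1, 0, 0], [0, 0.8572, -0.5150], [0, 0.5150, 0.8572]]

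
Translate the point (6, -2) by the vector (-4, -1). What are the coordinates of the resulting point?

Translation by (-4, -1) (homogeneous matrix [[1, 0, -4], [0, 1, -1], [0, 0, 1]]):
x' = 6 + -4 = 2
y' = -2 + -1 = -3
Result: (2, -3)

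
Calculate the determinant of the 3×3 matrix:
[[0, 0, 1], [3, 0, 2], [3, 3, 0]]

Expansion along first row:
det = 0·det([[0,2],[3,0]]) - 0·det([[3,2],[3,0]]) + 1·det([[3,0],[3,3]])
    = 0·(0·0 - 2·3) - 0·(3·0 - 2·3) + 1·(3·3 - 0·3)
    = 0·-6 - 0·-6 + 1·9
    = 0 + 0 + 9 = 9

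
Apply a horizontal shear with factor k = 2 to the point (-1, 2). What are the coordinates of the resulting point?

Shear matrix for horizontal shear with factor k = 2:
[[1, 2], [0, 1]]
Result: (-1, 2) → (3, 2)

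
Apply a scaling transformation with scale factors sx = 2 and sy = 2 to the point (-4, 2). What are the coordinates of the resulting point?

Scaling matrix:
[[2, 0], [0, 2]]
Result: (-4 × 2, 2 × 2) = (-8, 4)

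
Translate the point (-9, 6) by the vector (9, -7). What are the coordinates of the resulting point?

Translation by (9, -7) (homogeneous matrix [[1, 0, 9], [0, 1, -7], [0, 0, 1]]):
x' = -9 + 9 = 0
y' = 6 + -7 = -1
Result: (0, -1)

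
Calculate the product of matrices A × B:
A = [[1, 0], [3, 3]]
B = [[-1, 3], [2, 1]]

Matrix multiplication:
C[0][0] = 1×-1 + 0×2 = -1
C[0][1] = 1×3 + 0×1 = 3
C[1][0] = 3×-1 + 3×2 = 3
C[1][1] = 3×3 + 3×1 = 12
Result: [[-1, 3], [3, 12]]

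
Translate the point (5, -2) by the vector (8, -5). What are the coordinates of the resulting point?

Translation by (8, -5) (homogeneous matrix [[1, 0, 8], [0, 1, -5], [0, 0, 1]]):
x' = 5 + 8 = 13
y' = -2 + -5 = -7
Result: (13, -7)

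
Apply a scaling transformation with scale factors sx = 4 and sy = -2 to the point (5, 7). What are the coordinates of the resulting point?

Scaling matrix:
[[4, 0], [0, -2]]
Result: (5 × 4, 7 × -2) = (20, -14)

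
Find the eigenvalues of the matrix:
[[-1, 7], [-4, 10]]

Characteristic equation: det(A - λI) = 0
λ² - (trace)λ + (det) = 0
trace = -1 + 10 = 9, det = (-1)(10) - (7)(-4) = 18
λ² - (9)λ + (18) = 0
λ = (9 ± √((9)² - 4·(18))) / 2 = (9 ± √9) / 2
Solving: λ = 3, 6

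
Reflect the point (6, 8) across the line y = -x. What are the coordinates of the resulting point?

Reflection across line y = -x: (6, 8) → (-8, -6)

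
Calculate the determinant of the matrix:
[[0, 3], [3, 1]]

For a 2×2 matrix [[a, b], [c, d]], det = ad - bc
det = (0)(1) - (3)(3) = 0 - 9 = -9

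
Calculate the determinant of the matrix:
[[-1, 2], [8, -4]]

For a 2×2 matrix [[a, b], [c, d]], det = ad - bc
det = (-1)(-4) - (2)(8) = 4 - 16 = -12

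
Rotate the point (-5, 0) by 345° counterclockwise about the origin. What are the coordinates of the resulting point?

Rotation matrix for 345°: [[cos 345°, -sin 345°], [sin 345°, cos 345°]] ≈ [[0.965926, 0.258819], [-0.258819, 0.965926]]
[[0.965926, 0.258819], [-0.258819, 0.965926]] × [-5, 0]ᵀ ≈ [-4.8296, 1.2941]ᵀ
Result: (-4.8296, 1.2941)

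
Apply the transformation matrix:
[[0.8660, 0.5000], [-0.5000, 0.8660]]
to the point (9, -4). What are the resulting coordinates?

Matrix multiplication:
[[0.8660, 0.5000], [-0.5000, 0.8660]] × [9, -4]ᵀ
= [(0.8660)(9) + (0.5000)(-4), (-0.5000)(9) + (0.8660)(-4)]ᵀ
= [5.7940, -7.9640]ᵀ
Result: (5.7940, -7.9640)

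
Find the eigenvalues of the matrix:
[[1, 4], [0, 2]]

Characteristic equation: det(A - λI) = 0
λ² - (trace)λ + (det) = 0
trace = 1 + 2 = 3, det = (1)(2) - (4)(0) = 2
λ² - (3)λ + (2) = 0
λ = (3 ± √((3)² - 4·(2))) / 2 = (3 ± √1) / 2
Solving: λ = 1, 2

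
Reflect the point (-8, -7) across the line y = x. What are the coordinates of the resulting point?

Reflection across line y = x: (-8, -7) → (-7, -8)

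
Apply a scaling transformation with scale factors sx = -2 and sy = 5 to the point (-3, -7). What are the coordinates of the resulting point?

Scaling matrix:
[[-2, 0], [0, 5]]
Result: (-3 × -2, -7 × 5) = (6, -35)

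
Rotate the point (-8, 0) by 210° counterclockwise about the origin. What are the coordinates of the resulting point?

Rotation matrix for 210°: [[cos 210°, -sin 210°], [sin 210°, cos 210°]] ≈ [[-0.866025, 0.500000], [-0.500000, -0.866025]]
[[-0.866025, 0.500000], [-0.500000, -0.866025]] × [-8, 0]ᵀ ≈ [6.9282, 4]ᵀ
Result: (6.9282, 4)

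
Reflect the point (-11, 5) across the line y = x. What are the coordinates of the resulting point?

Reflection across line y = x: (-11, 5) → (5, -11)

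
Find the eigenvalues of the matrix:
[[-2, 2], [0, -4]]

Characteristic equation: det(A - λI) = 0
λ² - (trace)λ + (det) = 0
trace = -2 + -4 = -6, det = (-2)(-4) - (2)(0) = 8
λ² - (-6)λ + (8) = 0
λ = (-6 ± √((-6)² - 4·(8))) / 2 = (-6 ± √4) / 2
Solving: λ = -4, -2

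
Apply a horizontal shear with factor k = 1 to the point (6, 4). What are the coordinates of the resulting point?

Shear matrix for horizontal shear with factor k = 1:
[[1, 1], [0, 1]]
Result: (6, 4) → (10, 4)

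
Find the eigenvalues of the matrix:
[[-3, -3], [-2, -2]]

Characteristic equation: det(A - λI) = 0
λ² - (trace)λ + (det) = 0
trace = -3 + -2 = -5, det = (-3)(-2) - (-3)(-2) = 0
λ² - (-5)λ + (0) = 0
λ = (-5 ± √((-5)² - 4·(0))) / 2 = (-5 ± √25) / 2
Solving: λ = -5, 0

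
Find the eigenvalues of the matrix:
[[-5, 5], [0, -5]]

Characteristic equation: det(A - λI) = 0
λ² - (trace)λ + (det) = 0
trace = -5 + -5 = -10, det = (-5)(-5) - (5)(0) = 25
λ² - (-10)λ + (25) = 0
λ = (-10 ± √((-10)² - 4·(25))) / 2 = (-10 ± √0) / 2
Solving: λ = -5, -5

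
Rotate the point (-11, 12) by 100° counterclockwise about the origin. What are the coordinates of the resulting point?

Rotation matrix for 100°: [[cos 100°, -sin 100°], [sin 100°, cos 100°]] ≈ [[-0.173648, -0.984808], [0.984808, -0.173648]]
[[-0.173648, -0.984808], [0.984808, -0.173648]] × [-11, 12]ᵀ ≈ [-9.9076, -12.9167]ᵀ
Result: (-9.9076, -12.9167)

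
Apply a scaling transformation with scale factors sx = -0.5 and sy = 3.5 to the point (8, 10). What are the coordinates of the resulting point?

Scaling matrix:
[[-0.50, 0], [0, 3.50]]
Result: (8 × -0.5, 10 × 3.5) = (-4, 35)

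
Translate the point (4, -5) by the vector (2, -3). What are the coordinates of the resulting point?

Translation by (2, -3) (homogeneous matrix [[1, 0, 2], [0, 1, -3], [0, 0, 1]]):
x' = 4 + 2 = 6
y' = -5 + -3 = -8
Result: (6, -8)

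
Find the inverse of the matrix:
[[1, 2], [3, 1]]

For [[a,b],[c,d]], inverse = (1/det)·[[d,-b],[-c,a]]
det = (1)(1) - (2)(3) = 1 - 6 = -5
Inverse = (1/-5)·[[1, -2], [-3, 1]]
= [[-1/5, 2/5], [3/5, -1/5]]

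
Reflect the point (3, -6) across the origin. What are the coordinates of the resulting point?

Reflection across origin: (3, -6) → (-3, 6)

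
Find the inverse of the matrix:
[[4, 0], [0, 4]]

For [[a,b],[c,d]], inverse = (1/det)·[[d,-b],[-c,a]]
det = (4)(4) - (0)(0) = 16 - 0 = 16
Inverse = (1/16)·[[4, 0], [0, 4]]
= [[1/4, 0], [0, 1/4]]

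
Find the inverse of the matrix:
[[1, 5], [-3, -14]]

For [[a,b],[c,d]], inverse = (1/det)·[[d,-b],[-c,a]]
det = (1)(-14) - (5)(-3) = -14 - -15 = 1
Inverse = [[-14, -5], [3, 1]]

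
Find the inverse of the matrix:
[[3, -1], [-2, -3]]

For [[a,b],[c,d]], inverse = (1/det)·[[d,-b],[-c,a]]
det = (3)(-3) - (-1)(-2) = -9 - 2 = -11
Inverse = (1/-11)·[[-3, 1], [2, 3]]
= [[3/11, -1/11], [-2/11, -3/11]]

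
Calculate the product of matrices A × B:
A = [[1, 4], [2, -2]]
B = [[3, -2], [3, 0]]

Matrix multiplication:
C[0][0] = 1×3 + 4×3 = 15
C[0][1] = 1×-2 + 4×0 = -2
C[1][0] = 2×3 + -2×3 = 0
C[1][1] = 2×-2 + -2×0 = -4
Result: [[15, -2], [0, -4]]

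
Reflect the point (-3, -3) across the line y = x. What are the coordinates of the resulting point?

Reflection across line y = x: (-3, -3) → (-3, -3)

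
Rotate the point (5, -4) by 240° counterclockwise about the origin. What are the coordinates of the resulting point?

Rotation matrix for 240°: [[cos 240°, -sin 240°], [sin 240°, cos 240°]] ≈ [[-0.500000, 0.866025], [-0.866025, -0.500000]]
[[-0.500000, 0.866025], [-0.866025, -0.500000]] × [5, -4]ᵀ ≈ [-5.9641, -2.3301]ᵀ
Result: (-5.9641, -2.3301)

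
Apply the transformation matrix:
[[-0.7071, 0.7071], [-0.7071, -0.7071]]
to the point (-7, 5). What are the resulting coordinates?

Matrix multiplication:
[[-0.7071, 0.7071], [-0.7071, -0.7071]] × [-7, 5]ᵀ
= [(-0.7071)(-7) + (0.7071)(5), (-0.7071)(-7) + (-0.7071)(5)]ᵀ
= [8.4852, 1.4142]ᵀ
Result: (8.4852, 1.4142)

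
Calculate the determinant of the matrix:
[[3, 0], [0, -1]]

For a 2×2 matrix [[a, b], [c, d]], det = ad - bc
det = (3)(-1) - (0)(0) = -3 - 0 = -3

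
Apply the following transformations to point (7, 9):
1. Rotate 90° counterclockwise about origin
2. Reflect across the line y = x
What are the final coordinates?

Step 1: Rotate 90° → (-9, 7)
Step 2: Reflect across line y = x → (7, -9)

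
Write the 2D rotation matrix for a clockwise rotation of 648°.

Rotation matrix formula: [[cos θ, -sin θ], [sin θ, cos θ]]
A clockwise rotation by 648° is equivalent to a counterclockwise rotation by -648°.
For θ = -648°:
cos(-648°) = 0.3090
sin(-648°) = 0.9511
Result: [[0.3090, -0.9511], [0.9511, 0.3090]]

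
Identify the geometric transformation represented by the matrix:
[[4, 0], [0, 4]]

This matrix represents: uniform scaling by factor 4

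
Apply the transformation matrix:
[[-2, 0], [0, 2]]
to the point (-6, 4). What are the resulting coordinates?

Matrix multiplication:
[[-2, 0], [0, 2]] × [-6, 4]ᵀ
= [(-2)(-6) + (0)(4), (0)(-6) + (2)(4)]ᵀ
= [12, 8]ᵀ
Result: (12, 8)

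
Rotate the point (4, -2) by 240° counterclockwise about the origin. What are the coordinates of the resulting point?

Rotation matrix for 240°: [[cos 240°, -sin 240°], [sin 240°, cos 240°]] ≈ [[-0.500000, 0.866025], [-0.866025, -0.500000]]
[[-0.500000, 0.866025], [-0.866025, -0.500000]] × [4, -2]ᵀ ≈ [-3.7321, -2.4641]ᵀ
Result: (-3.7321, -2.4641)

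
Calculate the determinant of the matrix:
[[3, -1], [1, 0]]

For a 2×2 matrix [[a, b], [c, d]], det = ad - bc
det = (3)(0) - (-1)(1) = 0 - -1 = 1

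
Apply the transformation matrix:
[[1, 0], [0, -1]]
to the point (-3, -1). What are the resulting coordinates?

Matrix multiplication:
[[1, 0], [0, -1]] × [-3, -1]ᵀ
= [(1)(-3) + (0)(-1), (0)(-3) + (-1)(-1)]ᵀ
= [-3, 1]ᵀ
Result: (-3, 1)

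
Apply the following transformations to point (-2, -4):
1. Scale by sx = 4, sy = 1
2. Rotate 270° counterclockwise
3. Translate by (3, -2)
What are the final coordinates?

Step 1: Scale → (-8, -4)
Step 2: Rotate 270° → (-4, 8)
Step 3: Translate → (-1, 6)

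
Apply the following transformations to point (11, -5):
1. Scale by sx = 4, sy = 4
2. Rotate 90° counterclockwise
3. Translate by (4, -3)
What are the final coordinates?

Step 1: Scale → (44, -20)
Step 2: Rotate 90° → (20, 44)
Step 3: Translate → (24, 41)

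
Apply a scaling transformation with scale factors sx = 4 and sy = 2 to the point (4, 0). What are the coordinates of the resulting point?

Scaling matrix:
[[4, 0], [0, 2]]
Result: (4 × 4, 0 × 2) = (16, 0)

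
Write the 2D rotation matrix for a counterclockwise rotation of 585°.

Rotation matrix formula: [[cos θ, -sin θ], [sin θ, cos θ]]
For θ = 585°:
cos(585°) = -√2/2
sin(585°) = -√2/2
Result: [[-√2/2, √2/2], [-√2/2, -√2/2]]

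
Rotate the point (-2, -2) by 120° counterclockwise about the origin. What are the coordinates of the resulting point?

Rotation matrix for 120°: [[cos 120°, -sin 120°], [sin 120°, cos 120°]] ≈ [[-0.500000, -0.866025], [0.866025, -0.500000]]
[[-0.500000, -0.866025], [0.866025, -0.500000]] × [-2, -2]ᵀ ≈ [2.7321, -0.7321]ᵀ
Result: (2.7321, -0.7321)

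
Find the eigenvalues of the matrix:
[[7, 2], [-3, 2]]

Characteristic equation: det(A - λI) = 0
λ² - (trace)λ + (det) = 0
trace = 7 + 2 = 9, det = (7)(2) - (2)(-3) = 20
λ² - (9)λ + (20) = 0
λ = (9 ± √((9)² - 4·(20))) / 2 = (9 ± √1) / 2
Solving: λ = 4, 5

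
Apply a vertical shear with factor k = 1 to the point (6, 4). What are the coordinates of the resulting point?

Shear matrix for vertical shear with factor k = 1:
[[1, 0], [1, 1]]
Result: (6, 4) → (6, 10)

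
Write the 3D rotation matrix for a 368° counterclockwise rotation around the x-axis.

Rotation matrix for counterclockwise 368° around x-axis:
cos(368°) = 0.9903, sin(368°) = 0.1392
Result: [[1, 0, 0], [0, 0.9903, -0.1392], [0, 0.1392, 0.9903]]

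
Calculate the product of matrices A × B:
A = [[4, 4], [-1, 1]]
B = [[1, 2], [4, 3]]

Matrix multiplication:
C[0][0] = 4×1 + 4×4 = 20
C[0][1] = 4×2 + 4×3 = 20
C[1][0] = -1×1 + 1×4 = 3
C[1][1] = -1×2 + 1×3 = 1
Result: [[20, 20], [3, 1]]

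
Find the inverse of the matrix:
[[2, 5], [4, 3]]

For [[a,b],[c,d]], inverse = (1/det)·[[d,-b],[-c,a]]
det = (2)(3) - (5)(4) = 6 - 20 = -14
Inverse = (1/-14)·[[3, -5], [-4, 2]]
= [[-3/14, 5/14], [2/7, -1/7]]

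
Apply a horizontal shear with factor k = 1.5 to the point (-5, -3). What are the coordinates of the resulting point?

Shear matrix for horizontal shear with factor k = 1.5:
[[1, 1.50], [0, 1]]
Result: (-5, -3) → (-9.5, -3)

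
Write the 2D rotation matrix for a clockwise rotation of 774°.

Rotation matrix formula: [[cos θ, -sin θ], [sin θ, cos θ]]
A clockwise rotation by 774° is equivalent to a counterclockwise rotation by -774°.
For θ = -774°:
cos(-774°) = 0.5878
sin(-774°) = -0.8090
Result: [[0.5878, 0.8090], [-0.8090, 0.5878]]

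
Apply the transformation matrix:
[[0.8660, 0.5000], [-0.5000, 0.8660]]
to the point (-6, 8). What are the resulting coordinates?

Matrix multiplication:
[[0.8660, 0.5000], [-0.5000, 0.8660]] × [-6, 8]ᵀ
= [(0.8660)(-6) + (0.5000)(8), (-0.5000)(-6) + (0.8660)(8)]ᵀ
= [-1.1960, 9.9280]ᵀ
Result: (-1.1960, 9.9280)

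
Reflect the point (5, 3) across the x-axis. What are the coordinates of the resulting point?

Reflection across x-axis: (5, 3) → (5, -3)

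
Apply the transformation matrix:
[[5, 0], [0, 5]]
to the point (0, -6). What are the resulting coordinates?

Matrix multiplication:
[[5, 0], [0, 5]] × [0, -6]ᵀ
= [(5)(0) + (0)(-6), (0)(0) + (5)(-6)]ᵀ
= [0, -30]ᵀ
Result: (0, -30)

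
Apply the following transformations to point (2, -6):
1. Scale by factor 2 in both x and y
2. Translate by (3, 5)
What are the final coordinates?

Step 1: Scale (2, -6) by 2 → (4, -12)
Step 2: Translate by (3, 5) → (7, -7)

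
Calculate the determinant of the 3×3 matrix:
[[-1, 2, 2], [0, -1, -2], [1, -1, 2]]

Expansion along first row:
det = -1·det([[-1,-2],[-1,2]]) - 2·det([[0,-2],[1,2]]) + 2·det([[0,-1],[1,-1]])
    = -1·(-1·2 - -2·-1) - 2·(0·2 - -2·1) + 2·(0·-1 - -1·1)
    = -1·-4 - 2·2 + 2·1
    = 4 + -4 + 2 = 2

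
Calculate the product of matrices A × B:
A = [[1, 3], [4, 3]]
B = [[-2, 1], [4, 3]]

Matrix multiplication:
C[0][0] = 1×-2 + 3×4 = 10
C[0][1] = 1×1 + 3×3 = 10
C[1][0] = 4×-2 + 3×4 = 4
C[1][1] = 4×1 + 3×3 = 13
Result: [[10, 10], [4, 13]]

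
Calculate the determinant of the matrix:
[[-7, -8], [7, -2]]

For a 2×2 matrix [[a, b], [c, d]], det = ad - bc
det = (-7)(-2) - (-8)(7) = 14 - -56 = 70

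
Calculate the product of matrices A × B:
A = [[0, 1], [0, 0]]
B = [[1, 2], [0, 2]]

Matrix multiplication:
C[0][0] = 0×1 + 1×0 = 0
C[0][1] = 0×2 + 1×2 = 2
C[1][0] = 0×1 + 0×0 = 0
C[1][1] = 0×2 + 0×2 = 0
Result: [[0, 2], [0, 0]]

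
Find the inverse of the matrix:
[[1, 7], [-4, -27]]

For [[a,b],[c,d]], inverse = (1/det)·[[d,-b],[-c,a]]
det = (1)(-27) - (7)(-4) = -27 - -28 = 1
Inverse = [[-27, -7], [4, 1]]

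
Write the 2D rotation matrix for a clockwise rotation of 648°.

Rotation matrix formula: [[cos θ, -sin θ], [sin θ, cos θ]]
A clockwise rotation by 648° is equivalent to a counterclockwise rotation by -648°.
For θ = -648°:
cos(-648°) = 0.3090
sin(-648°) = 0.9511
Result: [[0.3090, -0.9511], [0.9511, 0.3090]]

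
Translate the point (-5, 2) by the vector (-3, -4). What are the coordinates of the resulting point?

Translation by (-3, -4) (homogeneous matrix [[1, 0, -3], [0, 1, -4], [0, 0, 1]]):
x' = -5 + -3 = -8
y' = 2 + -4 = -2
Result: (-8, -2)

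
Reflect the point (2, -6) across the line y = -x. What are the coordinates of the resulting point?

Reflection across line y = -x: (2, -6) → (6, -2)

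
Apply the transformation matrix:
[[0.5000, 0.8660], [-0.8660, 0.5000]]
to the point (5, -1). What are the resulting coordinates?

Matrix multiplication:
[[0.5000, 0.8660], [-0.8660, 0.5000]] × [5, -1]ᵀ
= [(0.5000)(5) + (0.8660)(-1), (-0.8660)(5) + (0.5000)(-1)]ᵀ
= [1.6340, -4.8300]ᵀ
Result: (1.6340, -4.8300)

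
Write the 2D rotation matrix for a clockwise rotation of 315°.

Rotation matrix formula: [[cos θ, -sin θ], [sin θ, cos θ]]
A clockwise rotation by 315° is equivalent to a counterclockwise rotation by -315°.
For θ = -315°:
cos(-315°) = √2/2
sin(-315°) = √2/2
Result: [[√2/2, -√2/2], [√2/2, √2/2]]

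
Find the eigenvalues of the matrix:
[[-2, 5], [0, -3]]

Characteristic equation: det(A - λI) = 0
λ² - (trace)λ + (det) = 0
trace = -2 + -3 = -5, det = (-2)(-3) - (5)(0) = 6
λ² - (-5)λ + (6) = 0
λ = (-5 ± √((-5)² - 4·(6))) / 2 = (-5 ± √1) / 2
Solving: λ = -3, -2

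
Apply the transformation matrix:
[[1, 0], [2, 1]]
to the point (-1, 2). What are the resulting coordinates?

Matrix multiplication:
[[1, 0], [2, 1]] × [-1, 2]ᵀ
= [(1)(-1) + (0)(2), (2)(-1) + (1)(2)]ᵀ
= [-1, 0]ᵀ
Result: (-1, 0)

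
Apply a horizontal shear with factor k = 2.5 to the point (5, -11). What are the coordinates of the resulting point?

Shear matrix for horizontal shear with factor k = 2.5:
[[1, 2.50], [0, 1]]
Result: (5, -11) → (-22.5, -11)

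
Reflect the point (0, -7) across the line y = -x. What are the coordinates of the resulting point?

Reflection across line y = -x: (0, -7) → (7, 0)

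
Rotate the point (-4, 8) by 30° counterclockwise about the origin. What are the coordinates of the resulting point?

Rotation matrix for 30°: [[cos 30°, -sin 30°], [sin 30°, cos 30°]] ≈ [[0.866025, -0.500000], [0.500000, 0.866025]]
[[0.866025, -0.500000], [0.500000, 0.866025]] × [-4, 8]ᵀ ≈ [-7.4641, 4.9282]ᵀ
Result: (-7.4641, 4.9282)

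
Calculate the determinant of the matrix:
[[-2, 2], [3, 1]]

For a 2×2 matrix [[a, b], [c, d]], det = ad - bc
det = (-2)(1) - (2)(3) = -2 - 6 = -8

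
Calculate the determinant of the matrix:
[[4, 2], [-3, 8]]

For a 2×2 matrix [[a, b], [c, d]], det = ad - bc
det = (4)(8) - (2)(-3) = 32 - -6 = 38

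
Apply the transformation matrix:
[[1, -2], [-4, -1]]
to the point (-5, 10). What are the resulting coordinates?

Matrix multiplication:
[[1, -2], [-4, -1]] × [-5, 10]ᵀ
= [(1)(-5) + (-2)(10), (-4)(-5) + (-1)(10)]ᵀ
= [-25, 10]ᵀ
Result: (-25, 10)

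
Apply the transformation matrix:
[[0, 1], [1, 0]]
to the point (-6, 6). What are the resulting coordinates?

Matrix multiplication:
[[0, 1], [1, 0]] × [-6, 6]ᵀ
= [(0)(-6) + (1)(6), (1)(-6) + (0)(6)]ᵀ
= [6, -6]ᵀ
Result: (6, -6)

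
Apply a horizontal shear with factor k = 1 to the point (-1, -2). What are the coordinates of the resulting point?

Shear matrix for horizontal shear with factor k = 1:
[[1, 1], [0, 1]]
Result: (-1, -2) → (-3, -2)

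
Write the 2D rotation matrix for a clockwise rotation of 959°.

Rotation matrix formula: [[cos θ, -sin θ], [sin θ, cos θ]]
A clockwise rotation by 959° is equivalent to a counterclockwise rotation by -959°.
For θ = -959°:
cos(-959°) = -0.5150
sin(-959°) = 0.8572
Result: [[-0.5150, -0.8572], [0.8572, -0.5150]]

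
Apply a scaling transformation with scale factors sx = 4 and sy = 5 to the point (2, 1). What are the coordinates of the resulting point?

Scaling matrix:
[[4, 0], [0, 5]]
Result: (2 × 4, 1 × 5) = (8, 5)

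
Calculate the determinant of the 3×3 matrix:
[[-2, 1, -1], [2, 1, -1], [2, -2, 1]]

Expansion along first row:
det = -2·det([[1,-1],[-2,1]]) - 1·det([[2,-1],[2,1]]) + -1·det([[2,1],[2,-2]])
    = -2·(1·1 - -1·-2) - 1·(2·1 - -1·2) + -1·(2·-2 - 1·2)
    = -2·-1 - 1·4 + -1·-6
    = 2 + -4 + 6 = 4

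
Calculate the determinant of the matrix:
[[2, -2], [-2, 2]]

For a 2×2 matrix [[a, b], [c, d]], det = ad - bc
det = (2)(2) - (-2)(-2) = 4 - 4 = 0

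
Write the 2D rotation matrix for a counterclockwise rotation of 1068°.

Rotation matrix formula: [[cos θ, -sin θ], [sin θ, cos θ]]
For θ = 1068°:
cos(1068°) = 0.9781
sin(1068°) = -0.2079
Result: [[0.9781, 0.2079], [-0.2079, 0.9781]]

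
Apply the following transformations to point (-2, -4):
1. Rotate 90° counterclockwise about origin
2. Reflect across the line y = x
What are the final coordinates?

Step 1: Rotate 90° → (4, -2)
Step 2: Reflect across line y = x → (-2, 4)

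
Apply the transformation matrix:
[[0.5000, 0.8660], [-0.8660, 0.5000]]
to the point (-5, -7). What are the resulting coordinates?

Matrix multiplication:
[[0.5000, 0.8660], [-0.8660, 0.5000]] × [-5, -7]ᵀ
= [(0.5000)(-5) + (0.8660)(-7), (-0.8660)(-5) + (0.5000)(-7)]ᵀ
= [-8.5620, 0.8300]ᵀ
Result: (-8.5620, 0.8300)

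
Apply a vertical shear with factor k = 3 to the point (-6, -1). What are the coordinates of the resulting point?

Shear matrix for vertical shear with factor k = 3:
[[1, 0], [3, 1]]
Result: (-6, -1) → (-6, -19)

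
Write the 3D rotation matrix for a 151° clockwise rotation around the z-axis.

Rotation matrix for clockwise 151° around z-axis:
A clockwise rotation by 151° is a counterclockwise rotation by -151°.
cos(-151°) = -0.8746, sin(-151°) = -0.4848
Result: [[-0.8746, 0.4848, 0], [-0.4848, -0.8746, 0], [0, 0, 1]]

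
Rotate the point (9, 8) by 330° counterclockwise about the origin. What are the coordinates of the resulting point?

Rotation matrix for 330°: [[cos 330°, -sin 330°], [sin 330°, cos 330°]] ≈ [[0.866025, 0.500000], [-0.500000, 0.866025]]
[[0.866025, 0.500000], [-0.500000, 0.866025]] × [9, 8]ᵀ ≈ [11.7942, 2.4282]ᵀ
Result: (11.7942, 2.4282)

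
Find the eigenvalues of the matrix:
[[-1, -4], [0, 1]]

Characteristic equation: det(A - λI) = 0
λ² - (trace)λ + (det) = 0
trace = -1 + 1 = 0, det = (-1)(1) - (-4)(0) = -1
λ² - (0)λ + (-1) = 0
λ = (0 ± √((0)² - 4·(-1))) / 2 = (0 ± √4) / 2
Solving: λ = -1, 1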